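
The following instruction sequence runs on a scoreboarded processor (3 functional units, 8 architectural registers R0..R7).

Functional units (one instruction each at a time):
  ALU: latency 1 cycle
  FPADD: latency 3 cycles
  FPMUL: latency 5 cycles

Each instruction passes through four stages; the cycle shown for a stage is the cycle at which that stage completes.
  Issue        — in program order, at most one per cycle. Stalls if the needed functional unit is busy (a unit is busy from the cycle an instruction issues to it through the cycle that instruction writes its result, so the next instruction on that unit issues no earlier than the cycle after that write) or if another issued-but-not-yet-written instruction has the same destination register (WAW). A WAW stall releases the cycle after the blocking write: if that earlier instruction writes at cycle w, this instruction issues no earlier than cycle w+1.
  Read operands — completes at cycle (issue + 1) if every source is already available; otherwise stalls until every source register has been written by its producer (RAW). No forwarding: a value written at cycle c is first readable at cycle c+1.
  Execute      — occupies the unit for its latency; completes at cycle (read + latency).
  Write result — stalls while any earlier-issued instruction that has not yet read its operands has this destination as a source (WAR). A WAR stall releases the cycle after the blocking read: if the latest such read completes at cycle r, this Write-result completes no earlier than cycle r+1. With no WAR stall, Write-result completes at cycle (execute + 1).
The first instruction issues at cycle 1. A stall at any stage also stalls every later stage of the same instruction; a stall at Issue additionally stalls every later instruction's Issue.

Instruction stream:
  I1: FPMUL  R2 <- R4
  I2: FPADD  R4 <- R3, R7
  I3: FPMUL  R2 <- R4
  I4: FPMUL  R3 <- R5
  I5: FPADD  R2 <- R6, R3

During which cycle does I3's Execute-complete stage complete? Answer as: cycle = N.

I1: IS=1 RO=2 EX=7 WR=8
I2: IS=2 RO=3 EX=6 WR=7
I3: IS=9 RO=10 EX=15 WR=16  [struct: FPMUL busy until I1 writes@8]
I4: IS=17 RO=18 EX=23 WR=24  [struct: FPMUL busy until I3 writes@16]
I5: IS=18 RO=25 EX=28 WR=29  [RAW R3: wait I4 write@24]

cycle = 15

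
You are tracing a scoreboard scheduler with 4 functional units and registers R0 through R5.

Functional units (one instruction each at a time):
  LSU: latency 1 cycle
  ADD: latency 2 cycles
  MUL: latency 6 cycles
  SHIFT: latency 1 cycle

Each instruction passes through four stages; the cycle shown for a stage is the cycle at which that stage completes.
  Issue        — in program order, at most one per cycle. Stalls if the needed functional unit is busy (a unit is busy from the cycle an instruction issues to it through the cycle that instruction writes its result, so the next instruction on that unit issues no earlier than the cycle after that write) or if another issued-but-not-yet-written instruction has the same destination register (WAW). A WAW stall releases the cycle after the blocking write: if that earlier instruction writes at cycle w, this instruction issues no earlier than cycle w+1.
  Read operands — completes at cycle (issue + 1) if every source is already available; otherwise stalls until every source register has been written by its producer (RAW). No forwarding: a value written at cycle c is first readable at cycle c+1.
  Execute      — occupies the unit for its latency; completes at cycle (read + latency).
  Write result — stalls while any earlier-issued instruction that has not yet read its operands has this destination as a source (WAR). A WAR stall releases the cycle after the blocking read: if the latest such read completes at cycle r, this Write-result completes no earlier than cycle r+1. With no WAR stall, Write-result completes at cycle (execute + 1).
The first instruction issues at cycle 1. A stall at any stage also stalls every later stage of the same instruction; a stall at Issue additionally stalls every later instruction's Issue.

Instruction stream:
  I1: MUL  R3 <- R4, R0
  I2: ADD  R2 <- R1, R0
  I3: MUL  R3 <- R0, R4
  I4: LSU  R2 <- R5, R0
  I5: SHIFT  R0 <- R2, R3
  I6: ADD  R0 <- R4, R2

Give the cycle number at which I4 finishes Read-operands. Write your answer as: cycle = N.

cycle = 12

cycle 1: issue I1 (MUL)
cycle 2: I1 read-ops, issue I2 (ADD)
cycle 3: I2 read-ops
cycle 5: I2 finished on ADD
cycle 6: I2→R2
cycle 8: I1 finished on MUL
cycle 9: I1→R3
cycle 10: issue I3 (MUL)
cycle 11: I3 read-ops, issue I4 (LSU)
cycle 12: I4 read-ops, issue I5 (SHIFT)
cycle 13: I4 finished on LSU
cycle 14: I4→R2
cycle 17: I3 finished on MUL
cycle 18: I3→R3
cycle 19: I5 read-ops
cycle 20: I5 finished on SHIFT
cycle 21: I5→R0
cycle 22: issue I6 (ADD)
cycle 23: I6 read-ops
cycle 25: I6 finished on ADD
cycle 26: I6→R0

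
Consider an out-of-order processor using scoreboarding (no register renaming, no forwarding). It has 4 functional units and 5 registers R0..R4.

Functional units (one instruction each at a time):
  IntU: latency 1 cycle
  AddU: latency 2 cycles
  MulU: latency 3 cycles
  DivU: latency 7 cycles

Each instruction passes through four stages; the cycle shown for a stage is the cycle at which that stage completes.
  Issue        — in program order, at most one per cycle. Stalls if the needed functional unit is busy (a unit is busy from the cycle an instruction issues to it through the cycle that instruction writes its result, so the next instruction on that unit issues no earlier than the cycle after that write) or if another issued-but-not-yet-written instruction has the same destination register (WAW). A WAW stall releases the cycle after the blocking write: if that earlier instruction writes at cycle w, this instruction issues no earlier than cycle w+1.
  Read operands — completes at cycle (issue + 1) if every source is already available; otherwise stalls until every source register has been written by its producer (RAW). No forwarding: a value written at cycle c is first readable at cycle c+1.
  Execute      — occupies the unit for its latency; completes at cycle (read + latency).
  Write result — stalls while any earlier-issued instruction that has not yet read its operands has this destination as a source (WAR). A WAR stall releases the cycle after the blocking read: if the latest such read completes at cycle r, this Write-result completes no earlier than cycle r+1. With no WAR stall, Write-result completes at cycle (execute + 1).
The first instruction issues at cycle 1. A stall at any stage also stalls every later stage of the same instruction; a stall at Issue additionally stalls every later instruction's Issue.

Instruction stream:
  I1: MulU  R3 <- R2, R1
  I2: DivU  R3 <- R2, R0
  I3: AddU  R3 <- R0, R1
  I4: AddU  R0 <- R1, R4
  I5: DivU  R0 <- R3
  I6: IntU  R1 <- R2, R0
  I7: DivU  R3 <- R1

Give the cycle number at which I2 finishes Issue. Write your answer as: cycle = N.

cycle = 7

t=1  I1→MulU
t=2  I1 RO
t=5  I1 EX
t=6  I1 WR R3
t=7  I2→DivU
t=8  I2 RO
t=15  I2 EX
t=16  I2 WR R3
t=17  I3→AddU
t=18  I3 RO
t=20  I3 EX
t=21  I3 WR R3
t=22  I4→AddU
t=23  I4 RO
t=25  I4 EX
t=26  I4 WR R0
t=27  I5→DivU
t=28  I5 RO, I6→IntU
t=35  I5 EX
t=36  I5 WR R0
t=37  I6 RO, I7→DivU
t=38  I6 EX
t=39  I6 WR R1
t=40  I7 RO
t=47  I7 EX
t=48  I7 WR R3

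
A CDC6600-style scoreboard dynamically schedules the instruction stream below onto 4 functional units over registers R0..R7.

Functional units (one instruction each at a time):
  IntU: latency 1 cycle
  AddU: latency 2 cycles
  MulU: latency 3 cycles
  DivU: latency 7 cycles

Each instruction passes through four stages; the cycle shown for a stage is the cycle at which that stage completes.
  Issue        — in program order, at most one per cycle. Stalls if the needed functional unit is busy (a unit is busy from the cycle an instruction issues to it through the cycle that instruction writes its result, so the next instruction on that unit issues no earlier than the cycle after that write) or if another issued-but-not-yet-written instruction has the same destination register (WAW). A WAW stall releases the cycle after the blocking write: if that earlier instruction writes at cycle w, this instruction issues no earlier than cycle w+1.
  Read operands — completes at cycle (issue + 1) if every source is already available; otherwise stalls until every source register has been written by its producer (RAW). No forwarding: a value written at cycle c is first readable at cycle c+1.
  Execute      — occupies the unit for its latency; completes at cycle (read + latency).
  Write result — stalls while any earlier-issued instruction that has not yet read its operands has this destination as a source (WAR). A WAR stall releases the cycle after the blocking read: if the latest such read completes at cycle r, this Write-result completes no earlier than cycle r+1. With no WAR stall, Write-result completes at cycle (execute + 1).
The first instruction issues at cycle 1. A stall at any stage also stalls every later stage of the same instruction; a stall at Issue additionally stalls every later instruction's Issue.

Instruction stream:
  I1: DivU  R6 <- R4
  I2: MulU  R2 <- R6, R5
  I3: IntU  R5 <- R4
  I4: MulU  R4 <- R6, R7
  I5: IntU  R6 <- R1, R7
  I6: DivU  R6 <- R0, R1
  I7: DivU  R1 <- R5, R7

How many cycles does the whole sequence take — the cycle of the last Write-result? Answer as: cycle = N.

cycle = 40

[I1] 1/2/9/10
[I2] 2/11/14/15  (RAW R6: wait I1 write@10)
[I3] 3/4/5/12  (WAR R5: wait I2 read@11)
[I4] 16/17/20/21  (struct: MulU busy until I2 writes@15)
[I5] 17/18/19/20
[I6] 21/22/29/30  (WAW R6: wait I5 write@20)
[I7] 31/32/39/40  (struct: DivU busy until I6 writes@30)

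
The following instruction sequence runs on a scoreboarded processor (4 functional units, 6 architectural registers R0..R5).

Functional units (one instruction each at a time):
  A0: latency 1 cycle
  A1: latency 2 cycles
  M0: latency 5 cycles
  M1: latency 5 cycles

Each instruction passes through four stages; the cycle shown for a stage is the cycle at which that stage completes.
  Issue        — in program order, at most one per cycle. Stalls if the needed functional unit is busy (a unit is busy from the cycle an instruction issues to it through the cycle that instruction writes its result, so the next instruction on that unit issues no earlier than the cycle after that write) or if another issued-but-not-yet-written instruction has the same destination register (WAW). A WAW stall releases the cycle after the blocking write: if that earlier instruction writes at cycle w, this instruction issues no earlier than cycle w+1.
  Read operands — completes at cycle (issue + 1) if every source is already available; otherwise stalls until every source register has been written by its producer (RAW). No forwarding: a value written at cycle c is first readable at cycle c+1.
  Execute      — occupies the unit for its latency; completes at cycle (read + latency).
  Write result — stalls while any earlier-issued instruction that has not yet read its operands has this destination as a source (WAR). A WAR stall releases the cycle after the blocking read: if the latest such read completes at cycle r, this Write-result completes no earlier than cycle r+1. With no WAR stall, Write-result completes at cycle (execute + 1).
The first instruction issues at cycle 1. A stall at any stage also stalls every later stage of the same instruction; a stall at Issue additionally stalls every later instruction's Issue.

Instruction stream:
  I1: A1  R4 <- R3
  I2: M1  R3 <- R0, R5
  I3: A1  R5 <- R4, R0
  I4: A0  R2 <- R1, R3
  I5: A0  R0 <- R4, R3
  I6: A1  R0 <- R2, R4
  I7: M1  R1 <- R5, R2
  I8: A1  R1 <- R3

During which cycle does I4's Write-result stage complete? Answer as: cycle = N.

I1  is:1  ro:2  ex:4  wr:5
I2  is:2  ro:3  ex:8  wr:9
I3  is:6  ro:7  ex:9  wr:10  — struct: A1 busy until I1 writes@5
I4  is:7  ro:10  ex:11  wr:12  — RAW R3: wait I2 write@9
I5  is:13  ro:14  ex:15  wr:16  — struct: A0 busy until I4 writes@12
I6  is:17  ro:18  ex:20  wr:21  — WAW R0: wait I5 write@16
I7  is:18  ro:19  ex:24  wr:25
I8  is:26  ro:27  ex:29  wr:30  — WAW R1: wait I7 write@25

cycle = 12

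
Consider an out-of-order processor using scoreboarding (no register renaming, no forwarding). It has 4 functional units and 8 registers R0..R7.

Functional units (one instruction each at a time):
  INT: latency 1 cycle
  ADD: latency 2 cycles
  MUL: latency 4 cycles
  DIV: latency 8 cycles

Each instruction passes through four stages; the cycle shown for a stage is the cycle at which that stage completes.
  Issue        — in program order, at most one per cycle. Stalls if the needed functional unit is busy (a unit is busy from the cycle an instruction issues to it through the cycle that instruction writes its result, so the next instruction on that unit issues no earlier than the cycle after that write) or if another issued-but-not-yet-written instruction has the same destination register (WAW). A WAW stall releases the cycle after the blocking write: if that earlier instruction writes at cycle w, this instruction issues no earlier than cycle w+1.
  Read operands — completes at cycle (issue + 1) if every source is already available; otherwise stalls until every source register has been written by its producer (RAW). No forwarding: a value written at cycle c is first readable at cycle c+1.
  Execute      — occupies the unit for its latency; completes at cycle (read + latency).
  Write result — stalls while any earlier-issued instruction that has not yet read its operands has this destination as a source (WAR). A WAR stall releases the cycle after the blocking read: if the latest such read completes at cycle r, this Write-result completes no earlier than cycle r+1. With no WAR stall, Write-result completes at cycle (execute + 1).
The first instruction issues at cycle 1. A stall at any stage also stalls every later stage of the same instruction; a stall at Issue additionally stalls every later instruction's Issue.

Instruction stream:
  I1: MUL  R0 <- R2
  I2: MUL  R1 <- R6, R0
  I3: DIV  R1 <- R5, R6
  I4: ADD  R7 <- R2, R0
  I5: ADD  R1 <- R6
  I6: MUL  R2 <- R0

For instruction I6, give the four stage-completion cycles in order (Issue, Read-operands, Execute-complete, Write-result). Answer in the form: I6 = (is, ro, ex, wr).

I6 = (27, 28, 32, 33)

  I1 | 1 | 2 | 6 | 7
  I2 | 8 | 9 | 13 | 14   struct: MUL busy until I1 writes@7
  I3 | 15 | 16 | 24 | 25   WAW R1: wait I2 write@14
  I4 | 16 | 17 | 19 | 20
  I5 | 26 | 27 | 29 | 30   WAW R1: wait I3 write@25
  I6 | 27 | 28 | 32 | 33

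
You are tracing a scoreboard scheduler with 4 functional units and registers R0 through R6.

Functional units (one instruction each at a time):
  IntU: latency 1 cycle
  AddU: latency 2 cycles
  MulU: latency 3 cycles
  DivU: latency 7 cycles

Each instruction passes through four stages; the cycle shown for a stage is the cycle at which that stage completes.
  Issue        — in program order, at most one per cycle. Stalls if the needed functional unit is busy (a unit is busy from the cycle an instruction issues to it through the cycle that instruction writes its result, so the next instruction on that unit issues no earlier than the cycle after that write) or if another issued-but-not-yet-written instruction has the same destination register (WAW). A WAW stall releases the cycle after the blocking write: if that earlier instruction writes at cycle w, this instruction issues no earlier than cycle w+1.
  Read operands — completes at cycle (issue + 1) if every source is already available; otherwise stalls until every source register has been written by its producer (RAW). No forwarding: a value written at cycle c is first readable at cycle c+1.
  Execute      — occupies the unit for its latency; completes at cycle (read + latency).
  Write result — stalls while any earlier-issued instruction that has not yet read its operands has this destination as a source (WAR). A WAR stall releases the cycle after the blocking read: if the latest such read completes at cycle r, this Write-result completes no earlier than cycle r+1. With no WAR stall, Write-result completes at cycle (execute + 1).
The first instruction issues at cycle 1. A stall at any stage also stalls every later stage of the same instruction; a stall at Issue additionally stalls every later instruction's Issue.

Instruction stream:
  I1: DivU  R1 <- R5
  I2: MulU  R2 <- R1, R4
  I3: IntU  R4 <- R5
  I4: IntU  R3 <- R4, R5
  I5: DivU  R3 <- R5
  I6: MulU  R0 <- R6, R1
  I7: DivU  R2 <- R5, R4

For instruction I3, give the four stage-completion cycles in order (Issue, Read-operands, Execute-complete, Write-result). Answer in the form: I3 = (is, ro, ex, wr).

I1: IS=1 RO=2 EX=9 WR=10
I2: IS=2 RO=11 EX=14 WR=15  [RAW R1: wait I1 write@10]
I3: IS=3 RO=4 EX=5 WR=12  [WAR R4: wait I2 read@11]
I4: IS=13 RO=14 EX=15 WR=16  [struct: IntU busy until I3 writes@12]
I5: IS=17 RO=18 EX=25 WR=26  [WAW R3: wait I4 write@16]
I6: IS=18 RO=19 EX=22 WR=23
I7: IS=27 RO=28 EX=35 WR=36  [struct: DivU busy until I5 writes@26]

I3 = (3, 4, 5, 12)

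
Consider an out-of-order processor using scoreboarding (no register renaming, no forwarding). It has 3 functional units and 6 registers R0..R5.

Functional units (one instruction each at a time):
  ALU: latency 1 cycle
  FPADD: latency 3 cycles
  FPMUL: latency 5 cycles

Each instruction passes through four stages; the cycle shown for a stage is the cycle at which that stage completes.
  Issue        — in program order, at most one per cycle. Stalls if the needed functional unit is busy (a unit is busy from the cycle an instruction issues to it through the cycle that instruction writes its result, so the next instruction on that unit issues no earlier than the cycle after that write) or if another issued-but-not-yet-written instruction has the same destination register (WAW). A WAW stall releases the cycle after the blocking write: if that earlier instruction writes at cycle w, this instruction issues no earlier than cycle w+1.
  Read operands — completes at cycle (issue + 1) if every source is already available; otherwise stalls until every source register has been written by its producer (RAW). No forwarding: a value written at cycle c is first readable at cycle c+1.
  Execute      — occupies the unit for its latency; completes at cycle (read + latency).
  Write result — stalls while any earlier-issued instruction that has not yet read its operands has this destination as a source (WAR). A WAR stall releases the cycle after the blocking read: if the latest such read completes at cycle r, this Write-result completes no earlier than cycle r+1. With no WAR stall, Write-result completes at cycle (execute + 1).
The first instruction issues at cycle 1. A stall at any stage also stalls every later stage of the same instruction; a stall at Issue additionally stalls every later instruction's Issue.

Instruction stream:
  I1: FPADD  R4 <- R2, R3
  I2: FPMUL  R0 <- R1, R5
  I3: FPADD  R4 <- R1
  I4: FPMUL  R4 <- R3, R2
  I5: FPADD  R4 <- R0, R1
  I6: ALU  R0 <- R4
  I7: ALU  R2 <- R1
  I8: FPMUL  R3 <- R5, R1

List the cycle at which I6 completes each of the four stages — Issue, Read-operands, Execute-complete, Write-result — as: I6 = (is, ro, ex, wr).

I1 -> (1, 2, 5, 6)
I2 -> (2, 3, 8, 9)
I3 -> (7, 8, 11, 12)  // struct: FPADD busy until I1 writes@6
I4 -> (13, 14, 19, 20)  // WAW R4: wait I3 write@12
I5 -> (21, 22, 25, 26)  // WAW R4: wait I4 write@20
I6 -> (22, 27, 28, 29)  // RAW R4: wait I5 write@26
I7 -> (30, 31, 32, 33)  // struct: ALU busy until I6 writes@29
I8 -> (31, 32, 37, 38)

I6 = (22, 27, 28, 29)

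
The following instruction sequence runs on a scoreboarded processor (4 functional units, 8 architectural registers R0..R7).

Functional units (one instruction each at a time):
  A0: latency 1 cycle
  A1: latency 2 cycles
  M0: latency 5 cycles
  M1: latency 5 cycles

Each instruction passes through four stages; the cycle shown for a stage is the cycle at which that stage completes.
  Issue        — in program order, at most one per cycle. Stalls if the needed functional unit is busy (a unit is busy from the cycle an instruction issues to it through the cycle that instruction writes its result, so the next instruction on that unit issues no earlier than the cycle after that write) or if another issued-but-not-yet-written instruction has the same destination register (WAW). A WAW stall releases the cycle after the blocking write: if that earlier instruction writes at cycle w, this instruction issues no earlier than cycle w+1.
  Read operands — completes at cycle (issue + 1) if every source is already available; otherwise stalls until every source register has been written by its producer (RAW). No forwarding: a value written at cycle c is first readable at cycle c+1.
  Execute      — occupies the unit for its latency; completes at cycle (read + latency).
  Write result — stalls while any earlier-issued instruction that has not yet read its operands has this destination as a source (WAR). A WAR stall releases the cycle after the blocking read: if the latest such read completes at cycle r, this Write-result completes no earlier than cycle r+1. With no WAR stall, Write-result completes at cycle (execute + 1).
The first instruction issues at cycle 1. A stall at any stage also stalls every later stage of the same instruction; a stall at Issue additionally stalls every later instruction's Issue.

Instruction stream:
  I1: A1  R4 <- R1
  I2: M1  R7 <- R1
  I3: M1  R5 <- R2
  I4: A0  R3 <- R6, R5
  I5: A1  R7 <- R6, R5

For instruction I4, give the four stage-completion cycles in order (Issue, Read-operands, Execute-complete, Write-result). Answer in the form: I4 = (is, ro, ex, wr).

I4 = (11, 18, 19, 20)

[1] I1 issues→A1
[2] I1 reads, I2 issues→M1
[3] I2 reads
[4] I1 exec-done
[5] I1 writes R4
[8] I2 exec-done
[9] I2 writes R7
[10] I3 issues→M1
[11] I3 reads, I4 issues→A0
[12] I5 issues→A1
[16] I3 exec-done
[17] I3 writes R5
[18] I4 reads, I5 reads
[19] I4 exec-done
[20] I4 writes R3, I5 exec-done
[21] I5 writes R7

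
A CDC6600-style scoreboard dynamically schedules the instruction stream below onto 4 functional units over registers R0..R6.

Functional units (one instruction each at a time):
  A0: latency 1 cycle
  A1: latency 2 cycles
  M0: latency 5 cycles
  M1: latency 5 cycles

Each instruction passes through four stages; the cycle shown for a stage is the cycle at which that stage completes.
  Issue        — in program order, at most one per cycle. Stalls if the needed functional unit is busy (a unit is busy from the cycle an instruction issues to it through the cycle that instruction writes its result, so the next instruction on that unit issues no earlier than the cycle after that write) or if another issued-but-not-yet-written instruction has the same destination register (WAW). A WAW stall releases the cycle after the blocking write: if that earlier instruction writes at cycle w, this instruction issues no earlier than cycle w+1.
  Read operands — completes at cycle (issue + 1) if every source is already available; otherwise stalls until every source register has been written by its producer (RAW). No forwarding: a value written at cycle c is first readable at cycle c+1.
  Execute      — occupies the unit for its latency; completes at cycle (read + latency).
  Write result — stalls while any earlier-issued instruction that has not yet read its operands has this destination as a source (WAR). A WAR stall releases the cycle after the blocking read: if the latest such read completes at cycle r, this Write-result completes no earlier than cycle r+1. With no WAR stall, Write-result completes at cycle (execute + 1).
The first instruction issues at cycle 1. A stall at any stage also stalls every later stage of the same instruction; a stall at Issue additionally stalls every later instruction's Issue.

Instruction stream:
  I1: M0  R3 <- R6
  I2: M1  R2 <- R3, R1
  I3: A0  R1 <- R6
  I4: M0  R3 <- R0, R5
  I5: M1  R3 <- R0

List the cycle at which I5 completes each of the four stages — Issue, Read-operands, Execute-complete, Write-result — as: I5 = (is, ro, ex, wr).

I5 = (17, 18, 23, 24)

c1: issue I1 (M0)
c2: I1 read-ops · issue I2 (M1)
c3: issue I3 (A0)
c4: I3 read-ops
c5: I3 finished on A0
c7: I1 finished on M0
c8: I1→R3
c9: I2 read-ops · issue I4 (M0)
c10: I3→R1 · I4 read-ops
c14: I2 finished on M1
c15: I2→R2 · I4 finished on M0
c16: I4→R3
c17: issue I5 (M1)
c18: I5 read-ops
c23: I5 finished on M1
c24: I5→R3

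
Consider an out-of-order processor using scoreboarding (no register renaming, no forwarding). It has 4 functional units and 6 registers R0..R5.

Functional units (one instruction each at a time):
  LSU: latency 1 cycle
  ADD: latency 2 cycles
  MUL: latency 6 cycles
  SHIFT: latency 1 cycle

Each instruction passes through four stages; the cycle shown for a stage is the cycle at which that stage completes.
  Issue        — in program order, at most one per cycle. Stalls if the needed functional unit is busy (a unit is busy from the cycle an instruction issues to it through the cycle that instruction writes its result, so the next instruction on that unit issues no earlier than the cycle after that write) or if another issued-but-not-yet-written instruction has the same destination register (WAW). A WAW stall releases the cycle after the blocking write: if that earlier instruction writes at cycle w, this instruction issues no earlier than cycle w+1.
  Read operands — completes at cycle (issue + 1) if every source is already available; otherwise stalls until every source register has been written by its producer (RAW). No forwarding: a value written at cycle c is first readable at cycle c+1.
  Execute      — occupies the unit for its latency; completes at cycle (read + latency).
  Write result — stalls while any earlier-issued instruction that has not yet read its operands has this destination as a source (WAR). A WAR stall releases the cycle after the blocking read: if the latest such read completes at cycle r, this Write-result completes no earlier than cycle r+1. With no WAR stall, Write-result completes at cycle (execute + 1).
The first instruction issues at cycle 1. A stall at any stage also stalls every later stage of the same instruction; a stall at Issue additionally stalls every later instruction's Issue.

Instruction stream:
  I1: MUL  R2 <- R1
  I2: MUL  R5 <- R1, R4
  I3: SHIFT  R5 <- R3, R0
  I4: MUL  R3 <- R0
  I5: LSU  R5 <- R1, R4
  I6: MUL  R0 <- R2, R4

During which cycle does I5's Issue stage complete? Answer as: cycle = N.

cycle = 23

c1: I1 dispatched to MUL
c2: I1 operands ready
c8: I1 complete
c9: R2←I1
c10: I2 dispatched to MUL
c11: I2 operands ready
c17: I2 complete
c18: R5←I2
c19: I3 dispatched to SHIFT
c20: I3 operands ready · I4 dispatched to MUL
c21: I3 complete · I4 operands ready
c22: R5←I3
c23: I5 dispatched to LSU
c24: I5 operands ready
c25: I5 complete
c26: R5←I5
c27: I4 complete
c28: R3←I4
c29: I6 dispatched to MUL
c30: I6 operands ready
c36: I6 complete
c37: R0←I6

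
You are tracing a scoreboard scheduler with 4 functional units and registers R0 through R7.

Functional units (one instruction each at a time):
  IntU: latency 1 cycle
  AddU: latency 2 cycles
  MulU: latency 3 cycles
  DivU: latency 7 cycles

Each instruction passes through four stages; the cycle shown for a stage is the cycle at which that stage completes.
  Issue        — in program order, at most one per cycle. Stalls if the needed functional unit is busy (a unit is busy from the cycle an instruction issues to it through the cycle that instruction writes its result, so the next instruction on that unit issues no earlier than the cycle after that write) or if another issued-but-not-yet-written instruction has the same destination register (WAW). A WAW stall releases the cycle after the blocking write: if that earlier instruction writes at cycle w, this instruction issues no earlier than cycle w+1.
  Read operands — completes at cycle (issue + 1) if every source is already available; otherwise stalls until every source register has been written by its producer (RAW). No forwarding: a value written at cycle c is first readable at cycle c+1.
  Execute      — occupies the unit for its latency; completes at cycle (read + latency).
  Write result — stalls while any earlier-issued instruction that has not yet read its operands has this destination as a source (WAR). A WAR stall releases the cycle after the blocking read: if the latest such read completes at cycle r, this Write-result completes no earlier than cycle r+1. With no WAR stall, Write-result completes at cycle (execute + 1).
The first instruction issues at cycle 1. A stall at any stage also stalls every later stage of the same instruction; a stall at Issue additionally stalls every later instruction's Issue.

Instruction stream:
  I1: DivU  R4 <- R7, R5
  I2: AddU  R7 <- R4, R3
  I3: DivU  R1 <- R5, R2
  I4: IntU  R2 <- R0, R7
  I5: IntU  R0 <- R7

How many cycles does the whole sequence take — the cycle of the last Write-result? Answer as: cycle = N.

cycle 1: I1→DivU
cycle 2: I1 RO · I2→AddU
cycle 9: I1 EX
cycle 10: I1 WR R4
cycle 11: I2 RO · I3→DivU
cycle 12: I3 RO · I4→IntU
cycle 13: I2 EX
cycle 14: I2 WR R7
cycle 15: I4 RO
cycle 16: I4 EX
cycle 17: I4 WR R2
cycle 18: I5→IntU
cycle 19: I3 EX · I5 RO
cycle 20: I3 WR R1 · I5 EX
cycle 21: I5 WR R0

cycle = 21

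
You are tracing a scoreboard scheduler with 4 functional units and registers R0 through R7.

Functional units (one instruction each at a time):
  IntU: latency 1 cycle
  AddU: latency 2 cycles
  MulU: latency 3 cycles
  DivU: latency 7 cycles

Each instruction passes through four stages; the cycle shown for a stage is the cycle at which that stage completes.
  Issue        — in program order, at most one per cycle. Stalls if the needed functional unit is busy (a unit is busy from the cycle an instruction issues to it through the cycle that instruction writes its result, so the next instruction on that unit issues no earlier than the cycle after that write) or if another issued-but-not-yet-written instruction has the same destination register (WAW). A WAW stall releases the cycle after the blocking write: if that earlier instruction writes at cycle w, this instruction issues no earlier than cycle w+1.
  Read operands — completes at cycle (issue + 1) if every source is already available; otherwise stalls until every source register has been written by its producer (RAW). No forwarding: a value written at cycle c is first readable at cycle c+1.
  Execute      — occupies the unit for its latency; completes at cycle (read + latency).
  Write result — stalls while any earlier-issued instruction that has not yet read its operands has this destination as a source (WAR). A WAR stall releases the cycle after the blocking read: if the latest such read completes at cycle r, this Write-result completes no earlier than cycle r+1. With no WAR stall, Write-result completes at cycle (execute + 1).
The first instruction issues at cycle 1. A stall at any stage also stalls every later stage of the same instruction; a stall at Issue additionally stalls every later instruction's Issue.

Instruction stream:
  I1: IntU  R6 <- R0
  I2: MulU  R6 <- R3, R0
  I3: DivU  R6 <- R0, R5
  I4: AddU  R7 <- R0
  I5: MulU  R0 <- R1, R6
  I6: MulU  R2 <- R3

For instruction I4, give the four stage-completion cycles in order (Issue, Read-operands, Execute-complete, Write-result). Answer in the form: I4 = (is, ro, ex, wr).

I4 = (12, 13, 15, 16)

t=1  I1→IntU
t=2  I1 RO
t=3  I1 EX
t=4  I1 WR R6
t=5  I2→MulU
t=6  I2 RO
t=9  I2 EX
t=10  I2 WR R6
t=11  I3→DivU
t=12  I3 RO; I4→AddU
t=13  I4 RO; I5→MulU
t=15  I4 EX
t=16  I4 WR R7
t=19  I3 EX
t=20  I3 WR R6
t=21  I5 RO
t=24  I5 EX
t=25  I5 WR R0
t=26  I6→MulU
t=27  I6 RO
t=30  I6 EX
t=31  I6 WR R2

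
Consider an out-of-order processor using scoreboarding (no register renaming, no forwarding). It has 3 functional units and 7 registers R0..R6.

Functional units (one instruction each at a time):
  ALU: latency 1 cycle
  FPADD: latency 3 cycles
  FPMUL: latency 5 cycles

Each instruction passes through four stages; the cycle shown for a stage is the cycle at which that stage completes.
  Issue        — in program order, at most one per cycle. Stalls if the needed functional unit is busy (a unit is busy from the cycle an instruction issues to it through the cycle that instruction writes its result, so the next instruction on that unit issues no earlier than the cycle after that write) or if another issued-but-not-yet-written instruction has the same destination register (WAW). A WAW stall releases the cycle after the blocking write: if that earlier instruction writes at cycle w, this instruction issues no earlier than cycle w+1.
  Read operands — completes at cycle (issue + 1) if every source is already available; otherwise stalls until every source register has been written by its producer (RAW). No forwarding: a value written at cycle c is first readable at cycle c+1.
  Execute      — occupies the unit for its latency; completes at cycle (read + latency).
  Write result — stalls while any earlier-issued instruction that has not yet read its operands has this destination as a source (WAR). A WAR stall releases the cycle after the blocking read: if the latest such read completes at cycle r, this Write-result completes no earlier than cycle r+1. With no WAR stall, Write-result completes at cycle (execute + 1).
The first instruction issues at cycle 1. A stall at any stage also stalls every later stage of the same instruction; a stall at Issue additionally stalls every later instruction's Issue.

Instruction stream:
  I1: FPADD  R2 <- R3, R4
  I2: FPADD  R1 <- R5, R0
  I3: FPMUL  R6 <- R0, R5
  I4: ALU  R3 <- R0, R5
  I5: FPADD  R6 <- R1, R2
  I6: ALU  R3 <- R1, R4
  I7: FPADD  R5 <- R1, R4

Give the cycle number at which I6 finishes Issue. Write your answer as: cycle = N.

cycle = 17

[1] I1→FPADD
[2] I1 RO
[5] I1 EX
[6] I1 WR R2
[7] I2→FPADD
[8] I2 RO; I3→FPMUL
[9] I3 RO; I4→ALU
[10] I4 RO
[11] I2 EX; I4 EX
[12] I2 WR R1; I4 WR R3
[14] I3 EX
[15] I3 WR R6
[16] I5→FPADD
[17] I5 RO; I6→ALU
[18] I6 RO
[19] I6 EX
[20] I5 EX; I6 WR R3
[21] I5 WR R6
[22] I7→FPADD
[23] I7 RO
[26] I7 EX
[27] I7 WR R5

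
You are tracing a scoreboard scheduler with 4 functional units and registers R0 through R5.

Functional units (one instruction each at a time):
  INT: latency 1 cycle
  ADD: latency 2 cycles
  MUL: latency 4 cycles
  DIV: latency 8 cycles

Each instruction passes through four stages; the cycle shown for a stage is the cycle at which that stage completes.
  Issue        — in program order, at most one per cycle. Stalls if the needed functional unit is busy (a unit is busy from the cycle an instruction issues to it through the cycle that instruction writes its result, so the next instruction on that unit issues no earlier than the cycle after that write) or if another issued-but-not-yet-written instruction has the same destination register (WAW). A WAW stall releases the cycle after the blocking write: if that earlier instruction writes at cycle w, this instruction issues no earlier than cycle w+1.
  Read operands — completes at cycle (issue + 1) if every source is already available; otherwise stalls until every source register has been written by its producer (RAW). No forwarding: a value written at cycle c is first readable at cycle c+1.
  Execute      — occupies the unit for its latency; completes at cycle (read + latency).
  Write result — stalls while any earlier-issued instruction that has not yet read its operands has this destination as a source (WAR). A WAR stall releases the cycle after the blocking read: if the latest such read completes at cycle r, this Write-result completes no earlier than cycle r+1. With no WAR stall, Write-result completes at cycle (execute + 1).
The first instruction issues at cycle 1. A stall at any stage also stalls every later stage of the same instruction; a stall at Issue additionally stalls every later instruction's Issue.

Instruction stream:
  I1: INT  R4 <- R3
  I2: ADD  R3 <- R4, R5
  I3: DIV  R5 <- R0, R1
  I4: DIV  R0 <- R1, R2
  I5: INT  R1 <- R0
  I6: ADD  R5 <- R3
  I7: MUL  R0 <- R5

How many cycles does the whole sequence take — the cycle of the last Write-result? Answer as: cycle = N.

cycle = 31

cycle 1: issue I1 (INT)
cycle 2: I1 read-ops, issue I2 (ADD)
cycle 3: I1 finished on INT, issue I3 (DIV)
cycle 4: I1→R4, I3 read-ops
cycle 5: I2 read-ops
cycle 7: I2 finished on ADD
cycle 8: I2→R3
cycle 12: I3 finished on DIV
cycle 13: I3→R5
cycle 14: issue I4 (DIV)
cycle 15: I4 read-ops, issue I5 (INT)
cycle 16: issue I6 (ADD)
cycle 17: I6 read-ops
cycle 19: I6 finished on ADD
cycle 20: I6→R5
cycle 23: I4 finished on DIV
cycle 24: I4→R0
cycle 25: I5 read-ops, issue I7 (MUL)
cycle 26: I5 finished on INT, I7 read-ops
cycle 27: I5→R1
cycle 30: I7 finished on MUL
cycle 31: I7→R0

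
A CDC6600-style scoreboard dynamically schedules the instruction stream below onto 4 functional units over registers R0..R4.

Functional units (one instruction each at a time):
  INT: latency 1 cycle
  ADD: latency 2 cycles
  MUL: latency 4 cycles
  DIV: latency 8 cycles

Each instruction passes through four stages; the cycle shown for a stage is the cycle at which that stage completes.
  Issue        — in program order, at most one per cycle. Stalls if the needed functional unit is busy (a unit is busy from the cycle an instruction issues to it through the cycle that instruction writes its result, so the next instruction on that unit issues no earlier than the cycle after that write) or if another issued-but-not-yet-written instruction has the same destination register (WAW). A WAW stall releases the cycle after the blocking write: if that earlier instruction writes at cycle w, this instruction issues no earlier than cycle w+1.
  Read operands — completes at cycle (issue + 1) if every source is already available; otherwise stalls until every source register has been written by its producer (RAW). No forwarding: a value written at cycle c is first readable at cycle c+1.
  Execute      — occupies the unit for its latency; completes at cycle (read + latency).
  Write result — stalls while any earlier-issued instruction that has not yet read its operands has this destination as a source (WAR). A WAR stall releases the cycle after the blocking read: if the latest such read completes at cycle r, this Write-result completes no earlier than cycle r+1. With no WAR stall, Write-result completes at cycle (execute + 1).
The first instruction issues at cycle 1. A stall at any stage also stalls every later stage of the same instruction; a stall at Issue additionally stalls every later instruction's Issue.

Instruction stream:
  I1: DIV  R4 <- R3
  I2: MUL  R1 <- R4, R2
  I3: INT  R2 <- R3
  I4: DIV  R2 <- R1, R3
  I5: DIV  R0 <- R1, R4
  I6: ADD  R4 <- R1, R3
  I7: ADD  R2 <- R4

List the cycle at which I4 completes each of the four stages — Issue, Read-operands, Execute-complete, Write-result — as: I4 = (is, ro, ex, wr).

I4 = (14, 18, 26, 27)

cycle 1: I1 issues→DIV
cycle 2: I1 reads · I2 issues→MUL
cycle 3: I3 issues→INT
cycle 4: I3 reads
cycle 5: I3 exec-done
cycle 10: I1 exec-done
cycle 11: I1 writes R4
cycle 12: I2 reads
cycle 13: I3 writes R2
cycle 14: I4 issues→DIV
cycle 16: I2 exec-done
cycle 17: I2 writes R1
cycle 18: I4 reads
cycle 26: I4 exec-done
cycle 27: I4 writes R2
cycle 28: I5 issues→DIV
cycle 29: I5 reads · I6 issues→ADD
cycle 30: I6 reads
cycle 32: I6 exec-done
cycle 33: I6 writes R4
cycle 34: I7 issues→ADD
cycle 35: I7 reads
cycle 37: I5 exec-done · I7 exec-done
cycle 38: I5 writes R0 · I7 writes R2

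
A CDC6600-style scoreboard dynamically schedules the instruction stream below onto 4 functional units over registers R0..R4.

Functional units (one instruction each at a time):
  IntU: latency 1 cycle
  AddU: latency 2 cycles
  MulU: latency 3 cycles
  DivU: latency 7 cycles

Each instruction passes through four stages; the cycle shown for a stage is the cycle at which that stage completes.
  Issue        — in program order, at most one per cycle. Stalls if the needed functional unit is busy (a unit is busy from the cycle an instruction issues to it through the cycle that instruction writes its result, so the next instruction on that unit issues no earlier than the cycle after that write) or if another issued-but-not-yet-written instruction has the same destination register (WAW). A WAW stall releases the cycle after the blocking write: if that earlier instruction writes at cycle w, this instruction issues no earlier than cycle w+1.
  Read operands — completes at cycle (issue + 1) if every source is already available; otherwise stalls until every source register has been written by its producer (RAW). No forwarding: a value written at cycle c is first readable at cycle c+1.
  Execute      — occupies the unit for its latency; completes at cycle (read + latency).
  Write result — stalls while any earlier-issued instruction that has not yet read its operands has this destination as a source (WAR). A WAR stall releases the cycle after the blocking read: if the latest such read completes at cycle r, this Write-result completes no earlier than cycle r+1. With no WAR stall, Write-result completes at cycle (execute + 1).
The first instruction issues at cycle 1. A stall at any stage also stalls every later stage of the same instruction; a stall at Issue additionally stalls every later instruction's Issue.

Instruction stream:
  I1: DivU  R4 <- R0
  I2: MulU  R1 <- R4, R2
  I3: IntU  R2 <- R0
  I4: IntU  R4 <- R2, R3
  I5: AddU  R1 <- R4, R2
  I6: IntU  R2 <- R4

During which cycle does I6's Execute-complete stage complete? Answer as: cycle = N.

[1] issue I1 (DivU)
[2] I1 read-ops; issue I2 (MulU)
[3] issue I3 (IntU)
[4] I3 read-ops
[5] I3 finished on IntU
[9] I1 finished on DivU
[10] I1→R4
[11] I2 read-ops
[12] I3→R2
[13] issue I4 (IntU)
[14] I2 finished on MulU; I4 read-ops
[15] I2→R1; I4 finished on IntU
[16] I4→R4; issue I5 (AddU)
[17] I5 read-ops; issue I6 (IntU)
[18] I6 read-ops
[19] I5 finished on AddU; I6 finished on IntU
[20] I5→R1; I6→R2

cycle = 19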